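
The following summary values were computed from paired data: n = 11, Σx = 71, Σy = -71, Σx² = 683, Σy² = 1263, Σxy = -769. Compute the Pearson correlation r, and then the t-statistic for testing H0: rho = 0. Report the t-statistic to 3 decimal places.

-3.211

Numerator: nΣxy − (Σx)(Σy) = 11·(-769) − (71)(-71) = -3418
Denominator: √[(nΣx²−(Σx)²)(nΣy²−(Σy)²)]
  nΣx²−(Σx)² = 11·683 − 5041 = 2472;  nΣy²−(Σy)² = 11·1263 − 5041 = 8852
  √(2472·8852) = √21882144 = 4677.8354
r = -3418 / 4677.8354 = -0.7307
t = r·√(n−2)/√(1−r²) = -0.7307·√9 / √(1−0.533922) = -2.192100 / 0.682699 = -3.211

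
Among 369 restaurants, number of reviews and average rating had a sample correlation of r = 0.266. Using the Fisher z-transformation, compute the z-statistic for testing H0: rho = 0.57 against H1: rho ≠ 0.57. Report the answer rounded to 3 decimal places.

-7.174

z_r = atanh(0.266) = 0.272554,  z_0 = atanh(0.57) = 0.647523
SE = 1/√(n−3) = 1/√366 = 0.052271
z = (z_r − z_0)/SE = (0.272554 − 0.647523) / 0.052271 = -0.374969 / 0.052271 = -7.174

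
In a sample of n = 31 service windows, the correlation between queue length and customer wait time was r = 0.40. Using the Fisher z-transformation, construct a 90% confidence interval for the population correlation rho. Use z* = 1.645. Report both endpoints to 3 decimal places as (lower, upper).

z_r = atanh(0.40) = 0.423649;  SE = 1/√(n−3) = 1/√28 = 0.188982
z-limits: 0.423649 ± 1.645·0.188982 = 0.423649 ± 0.310875 = [0.112774, 0.734524]
ρ-limits: (tanh 0.112774, tanh 0.734524) = (0.112, 0.626)

(0.112, 0.626)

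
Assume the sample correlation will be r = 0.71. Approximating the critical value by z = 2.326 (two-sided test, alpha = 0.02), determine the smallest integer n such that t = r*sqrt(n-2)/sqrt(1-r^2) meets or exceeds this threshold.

8

r√(n−2)/√(1−r²) ≥ 2.326  ⇔  n−2 ≥ (2.326)²·(1−r²)/r²
(1−r²)/r² = (1−0.5041)/0.5041 = 0.9837
n ≥ 2 + 5.410276·0.9837 = 2 + 5.3221 = 7.3221
⌈7.3221⌉ = 8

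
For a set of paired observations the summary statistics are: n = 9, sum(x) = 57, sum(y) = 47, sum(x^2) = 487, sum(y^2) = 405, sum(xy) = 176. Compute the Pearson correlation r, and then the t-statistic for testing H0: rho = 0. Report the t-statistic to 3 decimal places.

Numerator: nΣxy − (Σx)(Σy) = 9·176 − (57)(47) = -1095
Denominator: √[(nΣx²−(Σx)²)(nΣy²−(Σy)²)]
  nΣx²−(Σx)² = 9·487 − 3249 = 1134;  nΣy²−(Σy)² = 9·405 − 2209 = 1436
  √(1134·1436) = √1628424 = 1276.0972
r = -1095 / 1276.0972 = -0.8581
t = r·√(n−2)/√(1−r²) = -0.8581·√7 / √(1−0.736336) = -2.270319 / 0.513482 = -4.421

-4.421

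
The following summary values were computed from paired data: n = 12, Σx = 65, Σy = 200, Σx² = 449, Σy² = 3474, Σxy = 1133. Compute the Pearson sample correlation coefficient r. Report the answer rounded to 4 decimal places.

0.4254

S_xy = nΣxy − ΣxΣy = 12·1133 − 65·200 = 13596 − 13000 = 596
S_xx = nΣx² − (Σx)² = 12·449 − 65² = 5388 − 4225 = 1163
S_yy = nΣy² − (Σy)² = 12·3474 − 200² = 41688 − 40000 = 1688
r = S_xy / √(S_xx·S_yy) = 596 / √(1163·1688) = 596 / √1963144 = 596 / 1401.1224 = 0.4254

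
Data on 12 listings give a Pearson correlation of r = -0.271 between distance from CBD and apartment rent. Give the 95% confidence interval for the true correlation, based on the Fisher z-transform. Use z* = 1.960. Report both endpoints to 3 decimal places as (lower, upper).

Fisher z: z_r = atanh(r) = ½·ln((1+(-0.271))/(1−(-0.271))) = -0.277943
SE(z) = 1/√(n−3) = 1/√9 = 0.333333
95% ⇒ z* = 1.960; margin = 1.960·0.333333 = 0.653333
CI on z-scale: (-0.931276, 0.375390)
Back-transform: tanh(-0.931276) = -0.731188, tanh(0.375390) = 0.358697

(-0.731, 0.359)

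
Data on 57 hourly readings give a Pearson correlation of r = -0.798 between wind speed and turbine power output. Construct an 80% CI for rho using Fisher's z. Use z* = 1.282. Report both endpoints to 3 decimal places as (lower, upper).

(-0.853, -0.725)

Fisher z: z_r = atanh(r) = ½·ln((1+(-0.798))/(1−(-0.798))) = -1.093081
SE(z) = 1/√(n−3) = 1/√54 = 0.136083
80% ⇒ z* = 1.282; margin = 1.282·0.136083 = 0.174458
CI on z-scale: (-1.267539, -0.918623)
Back-transform: tanh(-1.267539) = -0.853129, tanh(-0.918623) = -0.725245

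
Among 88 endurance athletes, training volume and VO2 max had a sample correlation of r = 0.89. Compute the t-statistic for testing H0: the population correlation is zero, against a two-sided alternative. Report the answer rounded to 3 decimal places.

18.101

t = r·√(n−2) / √(1−r²) with r = 0.89, n = 88
  = 0.89·√86 / √(1 − 0.7921)
  = 0.89·9.273618 / 0.455961
  = 8.253520 / 0.455961 = 18.101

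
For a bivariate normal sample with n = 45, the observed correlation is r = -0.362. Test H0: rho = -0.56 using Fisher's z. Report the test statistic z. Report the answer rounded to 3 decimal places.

1.644

z_r = atanh(-0.362) = -0.379186,  z_0 = atanh(-0.56) = -0.632833
SE = 1/√(n−3) = 1/√42 = 0.154303
z = (z_r − z_0)/SE = (-0.379186 − (-0.632833)) / 0.154303 = 0.253647 / 0.154303 = 1.644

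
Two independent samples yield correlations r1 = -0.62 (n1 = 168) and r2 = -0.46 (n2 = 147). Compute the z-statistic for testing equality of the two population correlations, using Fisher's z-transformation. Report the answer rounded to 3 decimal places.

z1 = atanh(-0.62) = -0.725005,  z2 = atanh(-0.46) = -0.497311
SE = √(1/(n1−3) + 1/(n2−3)) = √(1/165 + 1/144) = √(0.0060606 + 0.0069444) = √0.0130050 = 0.114039
z = (z1 − z2)/SE = (-0.725005 − (-0.497311)) / 0.114039 = -0.227694 / 0.114039 = -1.997

-1.997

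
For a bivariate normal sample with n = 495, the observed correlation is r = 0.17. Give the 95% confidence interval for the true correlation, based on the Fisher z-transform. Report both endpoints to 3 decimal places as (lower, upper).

Fisher z: z_r = atanh(r) = ½·ln((1+0.17)/(1−0.17)) = 0.171667
SE(z) = 1/√(n−3) = 1/√492 = 0.045083
95% ⇒ z* = 1.960; margin = 1.960·0.045083 = 0.088363
CI on z-scale: (0.083304, 0.260030)
Back-transform: tanh(0.083304) = 0.083112, tanh(0.260030) = 0.254324

(0.083, 0.254)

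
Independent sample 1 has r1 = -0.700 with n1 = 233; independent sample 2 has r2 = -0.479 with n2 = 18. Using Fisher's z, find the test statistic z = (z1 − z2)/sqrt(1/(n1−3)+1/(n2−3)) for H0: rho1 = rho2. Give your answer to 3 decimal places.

z1 = atanh(-0.700) = -0.867301,  z2 = atanh(-0.479) = -0.521686
SE = √(1/(n1−3) + 1/(n2−3)) = √(1/230 + 1/15) = √(0.0043478 + 0.0666667) = √0.0710145 = 0.266485
z = (z1 − z2)/SE = (-0.867301 − (-0.521686)) / 0.266485 = -0.345615 / 0.266485 = -1.297

-1.297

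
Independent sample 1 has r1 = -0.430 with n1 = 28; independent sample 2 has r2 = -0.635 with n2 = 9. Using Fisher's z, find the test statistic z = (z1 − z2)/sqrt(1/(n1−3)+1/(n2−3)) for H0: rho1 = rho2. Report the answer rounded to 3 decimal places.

0.638

Fisher z-transforms: z1 = atanh(-0.430) = -0.459897, z2 = atanh(-0.635) = -0.749750; difference d = 0.289853
Var(d) = 1/25 + 1/6 = 0.0400000 + 0.1666667 = 0.2066667
z = d/√Var(d) = 0.289853 / √0.2066667 = 0.289853 / 0.454606 = 0.638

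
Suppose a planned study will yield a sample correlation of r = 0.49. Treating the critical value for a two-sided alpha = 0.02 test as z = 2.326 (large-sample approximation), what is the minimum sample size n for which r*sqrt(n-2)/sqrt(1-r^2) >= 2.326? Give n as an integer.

20

r√(n−2)/√(1−r²) ≥ 2.326  ⇔  n−2 ≥ (2.326)²·(1−r²)/r²
(1−r²)/r² = (1−0.2401)/0.2401 = 3.1649
n ≥ 2 + 5.410276·3.1649 = 2 + 17.1230 = 19.1230
⌈19.1230⌉ = 20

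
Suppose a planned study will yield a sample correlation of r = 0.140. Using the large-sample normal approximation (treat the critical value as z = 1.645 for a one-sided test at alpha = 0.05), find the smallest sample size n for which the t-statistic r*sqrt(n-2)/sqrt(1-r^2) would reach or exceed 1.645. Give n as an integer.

138

Need r·√(n−2)/√(1−r²) ≥ 1.645
√(n−2) ≥ 1.645·√(1−0.019600) / 0.140 = 1.645·0.990152 / 0.140 = 11.6343
n−2 ≥ 135.3569  ⇒  n ≥ 137.3569
Smallest integer n = 138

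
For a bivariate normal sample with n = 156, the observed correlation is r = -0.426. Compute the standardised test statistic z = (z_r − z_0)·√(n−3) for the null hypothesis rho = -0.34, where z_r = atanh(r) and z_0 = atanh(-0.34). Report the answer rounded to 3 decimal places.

-1.248

Fisher z: atanh(-0.426) = -0.455000, atanh(-0.34) = -0.354093
z = (z_r − z_0)·√(n−3) = (-0.455000 − (-0.354093))·√153 = -0.100907 · 12.369317 = -1.248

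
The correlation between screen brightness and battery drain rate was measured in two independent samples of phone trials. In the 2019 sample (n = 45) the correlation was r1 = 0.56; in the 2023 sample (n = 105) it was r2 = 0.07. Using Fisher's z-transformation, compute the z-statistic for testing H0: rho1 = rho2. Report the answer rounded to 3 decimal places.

z1 = atanh(0.56) = 0.632833,  z2 = atanh(0.07) = 0.070115
SE = √(1/(n1−3) + 1/(n2−3)) = √(1/42 + 1/102) = √(0.0238095 + 0.0098039) = √0.0336134 = 0.183340
z = (z1 − z2)/SE = (0.632833 − 0.070115) / 0.183340 = 0.562718 / 0.183340 = 3.069

3.069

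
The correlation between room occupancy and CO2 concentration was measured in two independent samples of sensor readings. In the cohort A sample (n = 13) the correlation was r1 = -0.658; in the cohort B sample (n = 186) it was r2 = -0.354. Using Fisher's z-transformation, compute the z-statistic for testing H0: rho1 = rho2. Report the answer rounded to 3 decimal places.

z1 = atanh(-0.658) = -0.789278,  z2 = atanh(-0.354) = -0.370009
SE = √(1/(n1−3) + 1/(n2−3)) = √(1/10 + 1/183) = √(0.1000000 + 0.0054645) = √0.1054645 = 0.324753
z = (z1 − z2)/SE = (-0.789278 − (-0.370009)) / 0.324753 = -0.419269 / 0.324753 = -1.291

-1.291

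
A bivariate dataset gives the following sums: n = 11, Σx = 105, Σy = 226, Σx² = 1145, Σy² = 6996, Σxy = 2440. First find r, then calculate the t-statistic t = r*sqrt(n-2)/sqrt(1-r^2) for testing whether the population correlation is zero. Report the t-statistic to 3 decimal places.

1.677

S_xy = nΣxy − ΣxΣy = 11·2440 − 105·226 = 26840 − 23730 = 3110
S_xx = nΣx² − (Σx)² = 11·1145 − 105² = 12595 − 11025 = 1570
S_yy = nΣy² − (Σy)² = 11·6996 − 226² = 76956 − 51076 = 25880
r = S_xy / √(S_xx·S_yy) = 3110 / √(1570·25880) = 3110 / √40631600 = 3110 / 6374.2921 = 0.4879
t = r·√(n−2)/√(1−r²) = 0.4879·√9 / √(1−0.238046) = 1.463700 / 0.872900 = 1.677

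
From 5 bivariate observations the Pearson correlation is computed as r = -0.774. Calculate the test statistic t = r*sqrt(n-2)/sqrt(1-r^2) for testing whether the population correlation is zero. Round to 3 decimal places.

t = r·√(n−2) / √(1−r²) with r = -0.774, n = 5
  = -0.774·√3 / √(1 − 0.599076)
  = -0.774·1.732051 / 0.633186
  = -1.340607 / 0.633186 = -2.117

-2.117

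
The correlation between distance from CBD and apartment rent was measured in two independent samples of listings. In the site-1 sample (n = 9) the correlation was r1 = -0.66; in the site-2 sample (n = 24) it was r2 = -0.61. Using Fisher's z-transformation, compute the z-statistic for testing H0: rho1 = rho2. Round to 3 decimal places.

-0.181

Fisher z-transforms: z1 = atanh(-0.66) = -0.792814, z2 = atanh(-0.61) = -0.708921; difference d = -0.083893
Var(d) = 1/6 + 1/21 = 0.1666667 + 0.0476190 = 0.2142857
z = d/√Var(d) = -0.083893 / √0.2142857 = -0.083893 / 0.462910 = -0.181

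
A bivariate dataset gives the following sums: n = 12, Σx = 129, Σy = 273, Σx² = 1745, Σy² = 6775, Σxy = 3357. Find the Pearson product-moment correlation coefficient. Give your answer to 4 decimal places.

S_xy = nΣxy − ΣxΣy = 12·3357 − 129·273 = 40284 − 35217 = 5067
S_xx = nΣx² − (Σx)² = 12·1745 − 129² = 20940 − 16641 = 4299
S_yy = nΣy² − (Σy)² = 12·6775 − 273² = 81300 − 74529 = 6771
r = S_xy / √(S_xx·S_yy) = 5067 / √(4299·6771) = 5067 / √29108529 = 5067 / 5395.2321 = 0.9392

0.9392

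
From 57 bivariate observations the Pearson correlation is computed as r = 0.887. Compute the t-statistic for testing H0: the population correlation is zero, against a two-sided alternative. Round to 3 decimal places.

14.246

1 − r² = 1 − 0.786769 = 0.213231;  √(1−r²) = 0.461769
√(n−2) = √55 = 7.416198
t = r·√(n−2)/√(1−r²) = 0.887 · 7.416198 / 0.461769 = 14.246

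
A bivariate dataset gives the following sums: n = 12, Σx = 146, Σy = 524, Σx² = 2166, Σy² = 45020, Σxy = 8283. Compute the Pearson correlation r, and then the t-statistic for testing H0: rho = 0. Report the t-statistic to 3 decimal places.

Numerator: nΣxy − (Σx)(Σy) = 12·8283 − (146)(524) = 22892
Denominator: √[(nΣx²−(Σx)²)(nΣy²−(Σy)²)]
  nΣx²−(Σx)² = 12·2166 − 21316 = 4676;  nΣy²−(Σy)² = 12·45020 − 274576 = 265664
  √(4676·265664) = √1242244864 = 35245.4942
r = 22892 / 35245.4942 = 0.6495
t = r·√(n−2)/√(1−r²) = 0.6495·√10 / √(1−0.421850) = 2.053899 / 0.760362 = 2.701

2.701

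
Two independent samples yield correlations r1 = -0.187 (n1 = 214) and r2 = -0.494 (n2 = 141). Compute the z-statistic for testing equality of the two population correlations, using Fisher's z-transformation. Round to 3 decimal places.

3.216

Fisher z-transforms: z1 = atanh(-0.187) = -0.189227, z2 = atanh(-0.494) = -0.541338; difference d = 0.352111
Var(d) = 1/211 + 1/138 = 0.0047393 + 0.0072464 = 0.0119857
z = d/√Var(d) = 0.352111 / √0.0119857 = 0.352111 / 0.109479 = 3.216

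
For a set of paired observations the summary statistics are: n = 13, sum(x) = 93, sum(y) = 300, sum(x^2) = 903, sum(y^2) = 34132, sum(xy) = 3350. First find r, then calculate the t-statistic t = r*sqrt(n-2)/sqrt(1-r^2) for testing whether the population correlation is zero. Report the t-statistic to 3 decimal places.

S_xy = nΣxy − ΣxΣy = 13·3350 − 93·300 = 43550 − 27900 = 15650
S_xx = nΣx² − (Σx)² = 13·903 − 93² = 11739 − 8649 = 3090
S_yy = nΣy² − (Σy)² = 13·34132 − 300² = 443716 − 90000 = 353716
r = S_xy / √(S_xx·S_yy) = 15650 / √(3090·353716) = 15650 / √1092982440 = 15650 / 33060.2849 = 0.4734
t = r·√(n−2)/√(1−r²) = 0.4734·√11 / √(1−0.224108) = 1.570090 / 0.880847 = 1.782

1.782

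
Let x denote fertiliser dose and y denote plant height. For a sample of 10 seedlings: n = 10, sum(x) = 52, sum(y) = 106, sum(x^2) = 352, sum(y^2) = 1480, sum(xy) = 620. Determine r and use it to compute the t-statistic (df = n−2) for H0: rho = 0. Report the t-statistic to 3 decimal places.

1.247

Numerator: nΣxy − (Σx)(Σy) = 10·620 − (52)(106) = 688
Denominator: √[(nΣx²−(Σx)²)(nΣy²−(Σy)²)]
  nΣx²−(Σx)² = 10·352 − 2704 = 816;  nΣy²−(Σy)² = 10·1480 − 11236 = 3564
  √(816·3564) = √2908224 = 1705.3516
r = 688 / 1705.3516 = 0.4034
t = r·√(n−2)/√(1−r²) = 0.4034·√8 / √(1−0.162732) = 1.140988 / 0.915023 = 1.247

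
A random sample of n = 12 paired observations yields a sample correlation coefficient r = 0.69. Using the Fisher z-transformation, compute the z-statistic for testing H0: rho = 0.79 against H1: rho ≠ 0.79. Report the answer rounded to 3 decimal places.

Fisher z: atanh(0.69) = 0.847956, atanh(0.79) = 1.071432
z = (z_r − z_0)·√(n−3) = (0.847956 − 1.071432)·√9 = -0.223476 · 3.000000 = -0.670

-0.670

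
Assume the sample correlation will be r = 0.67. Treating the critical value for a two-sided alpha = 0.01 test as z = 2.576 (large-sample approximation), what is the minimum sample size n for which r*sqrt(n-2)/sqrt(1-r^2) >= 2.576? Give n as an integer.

11

Need r·√(n−2)/√(1−r²) ≥ 2.576
√(n−2) ≥ 2.576·√(1−0.4489) / 0.67 = 2.576·0.742361 / 0.67 = 2.8542
n−2 ≥ 8.1465  ⇒  n ≥ 10.1465
Smallest integer n = 11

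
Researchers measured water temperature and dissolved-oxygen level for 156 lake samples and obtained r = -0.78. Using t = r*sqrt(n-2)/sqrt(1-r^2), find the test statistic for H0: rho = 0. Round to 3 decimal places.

t = r·√(n−2) / √(1−r²) with r = -0.78, n = 156
  = -0.78·√154 / √(1 − 0.6084)
  = -0.78·12.409674 / 0.625780
  = -9.679546 / 0.625780 = -15.468

-15.468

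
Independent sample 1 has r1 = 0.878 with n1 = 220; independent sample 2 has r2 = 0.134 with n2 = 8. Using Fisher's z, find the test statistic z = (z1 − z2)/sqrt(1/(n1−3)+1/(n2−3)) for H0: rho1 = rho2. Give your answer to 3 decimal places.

Fisher z-transforms: z1 = atanh(0.878) = 1.366971, z2 = atanh(0.134) = 0.134811; difference d = 1.232160
Var(d) = 1/217 + 1/5 = 0.0046083 + 0.2000000 = 0.2046083
z = d/√Var(d) = 1.232160 / √0.2046083 = 1.232160 / 0.452336 = 2.724

2.724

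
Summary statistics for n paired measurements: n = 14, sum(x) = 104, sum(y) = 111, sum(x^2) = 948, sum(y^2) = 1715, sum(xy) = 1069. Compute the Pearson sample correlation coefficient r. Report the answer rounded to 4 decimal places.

Numerator: nΣxy − (Σx)(Σy) = 14·1069 − (104)(111) = 3422
Denominator: √[(nΣx²−(Σx)²)(nΣy²−(Σy)²)]
  nΣx²−(Σx)² = 14·948 − 10816 = 2456;  nΣy²−(Σy)² = 14·1715 − 12321 = 11689
  √(2456·11689) = √28708184 = 5358.0019
r = 3422 / 5358.0019 = 0.6387

0.6387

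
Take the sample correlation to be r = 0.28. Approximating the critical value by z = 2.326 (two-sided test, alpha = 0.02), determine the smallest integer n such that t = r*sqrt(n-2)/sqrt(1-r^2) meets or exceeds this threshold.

66

Need r·√(n−2)/√(1−r²) ≥ 2.326
√(n−2) ≥ 2.326·√(1−0.0784) / 0.28 = 2.326·0.960000 / 0.28 = 7.9749
n−2 ≥ 63.5990  ⇒  n ≥ 65.5990
Smallest integer n = 66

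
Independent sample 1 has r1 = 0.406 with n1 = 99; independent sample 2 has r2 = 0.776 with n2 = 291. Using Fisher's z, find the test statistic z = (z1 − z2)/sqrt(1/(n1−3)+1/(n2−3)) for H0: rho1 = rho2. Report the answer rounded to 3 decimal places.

Fisher z-transforms: z1 = atanh(0.406) = 0.430812, z2 = atanh(0.776) = 1.035236; difference d = -0.604424
Var(d) = 1/96 + 1/288 = 0.0104167 + 0.0034722 = 0.0138889
z = d/√Var(d) = -0.604424 / √0.0138889 = -0.604424 / 0.117851 = -5.129

-5.129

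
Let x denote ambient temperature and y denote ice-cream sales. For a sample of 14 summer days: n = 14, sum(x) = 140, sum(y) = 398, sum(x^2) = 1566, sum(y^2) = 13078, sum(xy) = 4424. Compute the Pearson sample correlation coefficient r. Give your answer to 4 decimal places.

Numerator: nΣxy − (Σx)(Σy) = 14·4424 − (140)(398) = 6216
Denominator: √[(nΣx²−(Σx)²)(nΣy²−(Σy)²)]
  nΣx²−(Σx)² = 14·1566 − 19600 = 2324;  nΣy²−(Σy)² = 14·13078 − 158404 = 24688
  √(2324·24688) = √57374912 = 7574.6229
r = 6216 / 7574.6229 = 0.8206

0.8206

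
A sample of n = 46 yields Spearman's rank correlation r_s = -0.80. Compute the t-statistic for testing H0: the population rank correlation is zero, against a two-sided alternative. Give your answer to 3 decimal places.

-8.844

t = r_s·√(n−2) / √(1−r_s²) with r_s = -0.80, n = 46
  = -0.80·√44 / √(1 − 0.6400)
  = -0.80·6.633250 / 0.600000
  = -5.306600 / 0.600000 = -8.844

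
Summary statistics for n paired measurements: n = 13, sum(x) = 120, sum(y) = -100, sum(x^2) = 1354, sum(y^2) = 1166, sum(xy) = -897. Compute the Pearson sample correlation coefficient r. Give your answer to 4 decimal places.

0.0834

S_xy = nΣxy − ΣxΣy = 13·(-897) − 120·(-100) = -11661 − (-12000) = 339
S_xx = nΣx² − (Σx)² = 13·1354 − 120² = 17602 − 14400 = 3202
S_yy = nΣy² − (Σy)² = 13·1166 − (-100)² = 15158 − 10000 = 5158
r = S_xy / √(S_xx·S_yy) = 339 / √(3202·5158) = 339 / √16515916 = 339 / 4063.9779 = 0.0834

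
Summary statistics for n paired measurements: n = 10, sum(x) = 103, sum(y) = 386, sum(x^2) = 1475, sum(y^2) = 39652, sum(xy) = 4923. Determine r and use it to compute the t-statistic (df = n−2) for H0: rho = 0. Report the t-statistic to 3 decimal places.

0.876

Numerator: nΣxy − (Σx)(Σy) = 10·4923 − (103)(386) = 9472
Denominator: √[(nΣx²−(Σx)²)(nΣy²−(Σy)²)]
  nΣx²−(Σx)² = 10·1475 − 10609 = 4141;  nΣy²−(Σy)² = 10·39652 − 148996 = 247524
  √(4141·247524) = √1024996884 = 32015.5725
r = 9472 / 32015.5725 = 0.2959
t = r·√(n−2)/√(1−r²) = 0.2959·√8 / √(1−0.087557) = 0.836932 / 0.955219 = 0.876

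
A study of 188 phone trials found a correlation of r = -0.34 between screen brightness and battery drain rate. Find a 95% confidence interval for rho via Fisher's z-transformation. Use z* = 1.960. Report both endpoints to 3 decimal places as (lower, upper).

z_r = atanh(-0.34) = -0.354093;  SE = 1/√(n−3) = 1/√185 = 0.073521
z-limits: -0.354093 ± 1.960·0.073521 = -0.354093 ± 0.144101 = [-0.498194, -0.209992]
ρ-limits: (tanh -0.498194, tanh -0.209992) = (-0.461, -0.207)

(-0.461, -0.207)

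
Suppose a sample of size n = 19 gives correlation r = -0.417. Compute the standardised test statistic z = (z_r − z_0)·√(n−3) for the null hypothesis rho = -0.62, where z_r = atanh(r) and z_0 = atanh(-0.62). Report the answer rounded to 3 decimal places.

1.124

z_r = atanh(-0.417) = -0.444055,  z_0 = atanh(-0.62) = -0.725005
SE = 1/√(n−3) = 1/√16 = 0.250000
z = (z_r − z_0)/SE = (-0.444055 − (-0.725005)) / 0.250000 = 0.280950 / 0.250000 = 1.124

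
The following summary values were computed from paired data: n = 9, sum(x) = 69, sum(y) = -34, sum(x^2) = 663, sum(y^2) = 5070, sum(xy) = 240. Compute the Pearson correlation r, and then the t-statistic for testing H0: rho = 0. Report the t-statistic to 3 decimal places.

S_xy = nΣxy − ΣxΣy = 9·240 − 69·(-34) = 2160 − (-2346) = 4506
S_xx = nΣx² − (Σx)² = 9·663 − 69² = 5967 − 4761 = 1206
S_yy = nΣy² − (Σy)² = 9·5070 − (-34)² = 45630 − 1156 = 44474
r = S_xy / √(S_xx·S_yy) = 4506 / √(1206·44474) = 4506 / √53635644 = 4506 / 7323.6360 = 0.6153
t = r·√(n−2)/√(1−r²) = 0.6153·√7 / √(1−0.378594) = 1.627931 / 0.788293 = 2.065

2.065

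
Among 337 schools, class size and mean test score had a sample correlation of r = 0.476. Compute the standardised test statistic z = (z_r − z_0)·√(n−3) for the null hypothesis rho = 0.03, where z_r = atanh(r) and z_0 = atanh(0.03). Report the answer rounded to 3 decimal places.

8.915

Fisher z: atanh(0.476) = 0.517800, atanh(0.03) = 0.030009
z = (z_r − z_0)·√(n−3) = (0.517800 − 0.030009)·√334 = 0.487791 · 18.275667 = 8.915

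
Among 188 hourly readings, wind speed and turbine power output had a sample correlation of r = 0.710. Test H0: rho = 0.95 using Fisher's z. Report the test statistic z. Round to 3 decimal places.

Fisher z: atanh(0.710) = 0.887184, atanh(0.95) = 1.831781
z = (z_r − z_0)·√(n−3) = (0.887184 − 1.831781)·√185 = -0.944597 · 13.601471 = -12.848

-12.848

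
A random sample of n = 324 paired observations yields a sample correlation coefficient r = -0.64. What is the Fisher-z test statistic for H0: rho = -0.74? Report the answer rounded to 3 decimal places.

3.445

z_r = atanh(-0.64) = -0.758174,  z_0 = atanh(-0.74) = -0.950479
SE = 1/√(n−3) = 1/√321 = 0.055815
z = (z_r − z_0)/SE = (-0.758174 − (-0.950479)) / 0.055815 = 0.192305 / 0.055815 = 3.445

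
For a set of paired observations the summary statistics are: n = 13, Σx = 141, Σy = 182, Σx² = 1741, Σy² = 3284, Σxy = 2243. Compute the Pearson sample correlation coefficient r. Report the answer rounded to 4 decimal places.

Numerator: nΣxy − (Σx)(Σy) = 13·2243 − (141)(182) = 3497
Denominator: √[(nΣx²−(Σx)²)(nΣy²−(Σy)²)]
  nΣx²−(Σx)² = 13·1741 − 19881 = 2752;  nΣy²−(Σy)² = 13·3284 − 33124 = 9568
  √(2752·9568) = √26331136 = 5131.3873
r = 3497 / 5131.3873 = 0.6815

0.6815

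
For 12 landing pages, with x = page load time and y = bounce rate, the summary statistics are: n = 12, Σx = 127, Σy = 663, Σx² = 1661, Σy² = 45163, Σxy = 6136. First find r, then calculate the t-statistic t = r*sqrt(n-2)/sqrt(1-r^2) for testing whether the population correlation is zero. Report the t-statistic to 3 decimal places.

Numerator: nΣxy − (Σx)(Σy) = 12·6136 − (127)(663) = -10569
Denominator: √[(nΣx²−(Σx)²)(nΣy²−(Σy)²)]
  nΣx²−(Σx)² = 12·1661 − 16129 = 3803;  nΣy²−(Σy)² = 12·45163 − 439569 = 102387
  √(3803·102387) = √389377761 = 19732.6572
r = -10569 / 19732.6572 = -0.5356
t = r·√(n−2)/√(1−r²) = -0.5356·√10 / √(1−0.286867) = -1.693716 / 0.844472 = -2.006

-2.006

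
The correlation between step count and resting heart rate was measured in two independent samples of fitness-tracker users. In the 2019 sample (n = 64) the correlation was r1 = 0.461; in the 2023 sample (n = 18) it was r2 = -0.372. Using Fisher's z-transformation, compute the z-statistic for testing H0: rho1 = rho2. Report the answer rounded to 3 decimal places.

z1 = atanh(0.461) = 0.498580,  z2 = atanh(-0.372) = -0.390742
SE = √(1/(n1−3) + 1/(n2−3)) = √(1/61 + 1/15) = √(0.0163934 + 0.0666667) = √0.0830601 = 0.288201
z = (z1 − z2)/SE = (0.498580 − (-0.390742)) / 0.288201 = 0.889322 / 0.288201 = 3.086

3.086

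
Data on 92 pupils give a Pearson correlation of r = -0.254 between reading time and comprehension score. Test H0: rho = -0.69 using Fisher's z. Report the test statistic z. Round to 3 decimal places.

z_r = atanh(-0.254) = -0.259684,  z_0 = atanh(-0.69) = -0.847956
SE = 1/√(n−3) = 1/√89 = 0.106000
z = (z_r − z_0)/SE = (-0.259684 − (-0.847956)) / 0.106000 = 0.588272 / 0.106000 = 5.550

5.550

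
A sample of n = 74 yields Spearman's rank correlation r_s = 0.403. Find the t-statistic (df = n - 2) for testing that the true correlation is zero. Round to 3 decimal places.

3.736

t = r_s·√(n−2) / √(1−r_s²) with r_s = 0.403, n = 74
  = 0.403·√72 / √(1 − 0.162409)
  = 0.403·8.485281 / 0.915200
  = 3.419568 / 0.915200 = 3.736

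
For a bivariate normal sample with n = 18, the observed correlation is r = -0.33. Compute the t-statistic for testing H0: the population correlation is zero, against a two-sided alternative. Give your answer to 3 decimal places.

-1.398

1 − r² = 1 − 0.1089 = 0.8911;  √(1−r²) = 0.943981
√(n−2) = √16 = 4.000000
t = r·√(n−2)/√(1−r²) = -0.33 · 4.000000 / 0.943981 = -1.398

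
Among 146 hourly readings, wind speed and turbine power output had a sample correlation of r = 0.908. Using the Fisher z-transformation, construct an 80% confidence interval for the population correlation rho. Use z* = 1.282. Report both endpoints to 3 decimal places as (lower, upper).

Fisher z: z_r = atanh(r) = ½·ln((1+0.908)/(1−0.908)) = 1.516011
SE(z) = 1/√(n−3) = 1/√143 = 0.083624
80% ⇒ z* = 1.282; margin = 1.282·0.083624 = 0.107206
CI on z-scale: (1.408805, 1.623217)
Back-transform: tanh(1.408805) = 0.887240, tanh(1.623217) = 0.925090

(0.887, 0.925)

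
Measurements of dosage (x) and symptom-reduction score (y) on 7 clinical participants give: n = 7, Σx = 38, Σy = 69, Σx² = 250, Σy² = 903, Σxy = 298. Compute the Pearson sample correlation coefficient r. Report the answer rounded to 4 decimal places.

-0.7758

Numerator: nΣxy − (Σx)(Σy) = 7·298 − (38)(69) = -536
Denominator: √[(nΣx²−(Σx)²)(nΣy²−(Σy)²)]
  nΣx²−(Σx)² = 7·250 − 1444 = 306;  nΣy²−(Σy)² = 7·903 − 4761 = 1560
  √(306·1560) = √477360 = 690.9124
r = -536 / 690.9124 = -0.7758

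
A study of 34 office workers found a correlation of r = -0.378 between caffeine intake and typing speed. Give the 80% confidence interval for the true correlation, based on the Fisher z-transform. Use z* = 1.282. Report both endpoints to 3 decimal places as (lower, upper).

Fisher z: z_r = atanh(r) = ½·ln((1+(-0.378))/(1−(-0.378))) = -0.397724
SE(z) = 1/√(n−3) = 1/√31 = 0.179605
80% ⇒ z* = 1.282; margin = 1.282·0.179605 = 0.230254
CI on z-scale: (-0.627978, -0.167470)
Back-transform: tanh(-0.627978) = -0.556658, tanh(-0.167470) = -0.165922

(-0.557, -0.166)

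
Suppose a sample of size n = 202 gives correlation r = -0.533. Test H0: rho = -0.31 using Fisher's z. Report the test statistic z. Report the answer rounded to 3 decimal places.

-3.862

Fisher z: atanh(-0.533) = -0.594326, atanh(-0.31) = -0.320545
z = (z_r − z_0)·√(n−3) = (-0.594326 − (-0.320545))·√199 = -0.273781 · 14.106736 = -3.862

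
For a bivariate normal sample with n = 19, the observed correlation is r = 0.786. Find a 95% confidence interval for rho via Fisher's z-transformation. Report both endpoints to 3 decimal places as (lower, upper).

(0.516, 0.914)

z_r = atanh(0.786) = 1.060879;  SE = 1/√(n−3) = 1/√16 = 0.250000
z-limits: 1.060879 ± 1.960·0.250000 = 1.060879 ± 0.490000 = [0.570879, 1.550879]
ρ-limits: (tanh 0.570879, tanh 1.550879) = (0.516, 0.914)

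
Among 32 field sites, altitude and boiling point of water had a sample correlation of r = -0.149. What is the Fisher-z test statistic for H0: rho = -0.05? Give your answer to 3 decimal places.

-0.539

z_r = atanh(-0.149) = -0.150118,  z_0 = atanh(-0.05) = -0.050042
SE = 1/√(n−3) = 1/√29 = 0.185695
z = (z_r − z_0)/SE = (-0.150118 − (-0.050042)) / 0.185695 = -0.100076 / 0.185695 = -0.539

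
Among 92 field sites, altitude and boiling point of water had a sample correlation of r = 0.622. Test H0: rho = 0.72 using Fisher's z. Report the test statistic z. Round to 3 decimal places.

-1.692

Fisher z: atanh(0.622) = 0.728261, atanh(0.72) = 0.907645
z = (z_r − z_0)·√(n−3) = (0.728261 − 0.907645)·√89 = -0.179384 · 9.433981 = -1.692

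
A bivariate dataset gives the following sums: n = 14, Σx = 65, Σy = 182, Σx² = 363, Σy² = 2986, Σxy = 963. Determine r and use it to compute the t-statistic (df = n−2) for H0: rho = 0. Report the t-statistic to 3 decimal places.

2.637

Numerator: nΣxy − (Σx)(Σy) = 14·963 − (65)(182) = 1652
Denominator: √[(nΣx²−(Σx)²)(nΣy²−(Σy)²)]
  nΣx²−(Σx)² = 14·363 − 4225 = 857;  nΣy²−(Σy)² = 14·2986 − 33124 = 8680
  √(857·8680) = √7438760 = 2727.4090
r = 1652 / 2727.4090 = 0.6057
t = r·√(n−2)/√(1−r²) = 0.6057·√12 / √(1−0.366872) = 2.098206 / 0.795693 = 2.637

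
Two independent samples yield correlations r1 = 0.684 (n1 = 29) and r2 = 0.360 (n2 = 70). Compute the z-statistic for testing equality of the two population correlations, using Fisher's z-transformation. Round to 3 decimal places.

1.990

z1 = atanh(0.684) = 0.836592,  z2 = atanh(0.360) = 0.376886
SE = √(1/(n1−3) + 1/(n2−3)) = √(1/26 + 1/67) = √(0.0384615 + 0.0149254) = √0.0533869 = 0.231056
z = (z1 − z2)/SE = (0.836592 − 0.376886) / 0.231056 = 0.459706 / 0.231056 = 1.990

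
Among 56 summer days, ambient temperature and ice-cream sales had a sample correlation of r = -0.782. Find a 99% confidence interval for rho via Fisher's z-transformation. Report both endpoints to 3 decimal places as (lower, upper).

(-0.886, -0.602)

Fisher z: z_r = atanh(r) = ½·ln((1+(-0.782))/(1−(-0.782))) = -1.050498
SE(z) = 1/√(n−3) = 1/√53 = 0.137361
99% ⇒ z* = 2.576; margin = 2.576·0.137361 = 0.353842
CI on z-scale: (-1.404340, -0.696656)
Back-transform: tanh(-1.404340) = -0.886286, tanh(-0.696656) = -0.602241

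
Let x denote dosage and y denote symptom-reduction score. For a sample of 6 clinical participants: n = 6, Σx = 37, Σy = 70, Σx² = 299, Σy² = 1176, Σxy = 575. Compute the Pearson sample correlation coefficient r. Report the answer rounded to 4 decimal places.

Numerator: nΣxy − (Σx)(Σy) = 6·575 − (37)(70) = 860
Denominator: √[(nΣx²−(Σx)²)(nΣy²−(Σy)²)]
  nΣx²−(Σx)² = 6·299 − 1369 = 425;  nΣy²−(Σy)² = 6·1176 − 4900 = 2156
  √(425·2156) = √916300 = 957.2356
r = 860 / 957.2356 = 0.8984

0.8984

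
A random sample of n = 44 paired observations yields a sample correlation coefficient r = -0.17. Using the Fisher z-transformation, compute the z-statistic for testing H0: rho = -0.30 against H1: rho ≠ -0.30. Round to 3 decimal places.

0.883

Fisher z: atanh(-0.17) = -0.171667, atanh(-0.30) = -0.309520
z = (z_r − z_0)·√(n−3) = (-0.171667 − (-0.309520))·√41 = 0.137853 · 6.403124 = 0.883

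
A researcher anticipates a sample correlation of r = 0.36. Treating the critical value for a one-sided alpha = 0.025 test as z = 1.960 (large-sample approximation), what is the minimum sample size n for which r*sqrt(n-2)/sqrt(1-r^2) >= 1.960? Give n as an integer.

28

Need r·√(n−2)/√(1−r²) ≥ 1.960
√(n−2) ≥ 1.960·√(1−0.1296) / 0.36 = 1.960·0.932952 / 0.36 = 5.0794
n−2 ≥ 25.8003  ⇒  n ≥ 27.8003
Smallest integer n = 28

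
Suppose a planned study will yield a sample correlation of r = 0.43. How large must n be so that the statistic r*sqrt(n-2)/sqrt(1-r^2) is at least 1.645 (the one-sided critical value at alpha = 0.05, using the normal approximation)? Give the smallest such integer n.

r√(n−2)/√(1−r²) ≥ 1.645  ⇔  n−2 ≥ (1.645)²·(1−r²)/r²
(1−r²)/r² = (1−0.1849)/0.1849 = 4.4083
n ≥ 2 + 2.706025·4.4083 = 2 + 11.9290 = 13.9290
⌈13.9290⌉ = 14

14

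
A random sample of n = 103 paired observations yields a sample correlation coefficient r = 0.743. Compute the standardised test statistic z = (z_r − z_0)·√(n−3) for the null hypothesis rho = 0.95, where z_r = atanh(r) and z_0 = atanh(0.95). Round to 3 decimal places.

z_r = atanh(0.743) = 0.957143,  z_0 = atanh(0.95) = 1.831781
SE = 1/√(n−3) = 1/√100 = 0.100000
z = (z_r − z_0)/SE = (0.957143 − 1.831781) / 0.100000 = -0.874638 / 0.100000 = -8.746

-8.746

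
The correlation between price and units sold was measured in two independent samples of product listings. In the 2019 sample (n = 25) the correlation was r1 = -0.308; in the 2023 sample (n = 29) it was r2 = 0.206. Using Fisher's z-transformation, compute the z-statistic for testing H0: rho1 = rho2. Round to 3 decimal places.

-1.820

z1 = atanh(-0.308) = -0.318334,  z2 = atanh(0.206) = 0.208990
SE = √(1/(n1−3) + 1/(n2−3)) = √(1/22 + 1/26) = √(0.0454545 + 0.0384615) = √0.0839160 = 0.289683
z = (z1 − z2)/SE = (-0.318334 − 0.208990) / 0.289683 = -0.527324 / 0.289683 = -1.820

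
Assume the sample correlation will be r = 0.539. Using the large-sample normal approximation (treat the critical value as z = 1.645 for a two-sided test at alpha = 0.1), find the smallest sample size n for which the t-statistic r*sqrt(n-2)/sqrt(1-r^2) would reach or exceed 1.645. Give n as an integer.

9

r√(n−2)/√(1−r²) ≥ 1.645  ⇔  n−2 ≥ (1.645)²·(1−r²)/r²
(1−r²)/r² = (1−0.290521)/0.290521 = 2.4421
n ≥ 2 + 2.706025·2.4421 = 2 + 6.6084 = 8.6084
⌈8.6084⌉ = 9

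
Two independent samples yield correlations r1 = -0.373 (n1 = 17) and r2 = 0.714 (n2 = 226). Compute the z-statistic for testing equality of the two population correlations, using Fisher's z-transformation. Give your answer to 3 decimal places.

z1 = atanh(-0.373) = -0.391903,  z2 = atanh(0.714) = 0.895297
SE = √(1/(n1−3) + 1/(n2−3)) = √(1/14 + 1/223) = √(0.0714286 + 0.0044843) = √0.0759129 = 0.275523
z = (z1 − z2)/SE = (-0.391903 − 0.895297) / 0.275523 = -1.287200 / 0.275523 = -4.672

-4.672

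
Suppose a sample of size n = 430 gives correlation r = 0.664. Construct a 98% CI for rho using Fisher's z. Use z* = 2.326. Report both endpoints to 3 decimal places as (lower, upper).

z_r = atanh(0.664) = 0.799934;  SE = 1/√(n−3) = 1/√427 = 0.048393
z-limits: 0.799934 ± 2.326·0.048393 = 0.799934 ± 0.112562 = [0.687372, 0.912496]
ρ-limits: (tanh 0.687372, tanh 0.912496) = (0.596, 0.722)

(0.596, 0.722)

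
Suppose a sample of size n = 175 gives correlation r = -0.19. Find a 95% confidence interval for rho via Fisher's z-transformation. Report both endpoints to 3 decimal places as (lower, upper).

Fisher z: z_r = atanh(r) = ½·ln((1+(-0.19))/(1−(-0.19))) = -0.192337
SE(z) = 1/√(n−3) = 1/√172 = 0.076249
95% ⇒ z* = 1.960; margin = 1.960·0.076249 = 0.149448
CI on z-scale: (-0.341785, -0.042889)
Back-transform: tanh(-0.341785) = -0.329070, tanh(-0.042889) = -0.042863

(-0.329, -0.043)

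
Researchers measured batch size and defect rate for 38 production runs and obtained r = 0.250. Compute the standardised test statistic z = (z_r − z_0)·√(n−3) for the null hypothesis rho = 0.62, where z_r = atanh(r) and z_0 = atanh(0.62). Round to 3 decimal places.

z_r = atanh(0.250) = 0.255413,  z_0 = atanh(0.62) = 0.725005
SE = 1/√(n−3) = 1/√35 = 0.169031
z = (z_r − z_0)/SE = (0.255413 − 0.725005) / 0.169031 = -0.469592 / 0.169031 = -2.778

-2.778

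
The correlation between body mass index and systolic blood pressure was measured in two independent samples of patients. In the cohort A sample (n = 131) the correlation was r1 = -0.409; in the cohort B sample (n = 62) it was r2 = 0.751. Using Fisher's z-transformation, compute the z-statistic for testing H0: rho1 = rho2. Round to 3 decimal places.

-8.958

Fisher z-transforms: z1 = atanh(-0.409) = -0.434410, z2 = atanh(0.751) = 0.975245; difference d = -1.409655
Var(d) = 1/128 + 1/59 = 0.0078125 + 0.0169492 = 0.0247617
z = d/√Var(d) = -1.409655 / √0.0247617 = -1.409655 / 0.157359 = -8.958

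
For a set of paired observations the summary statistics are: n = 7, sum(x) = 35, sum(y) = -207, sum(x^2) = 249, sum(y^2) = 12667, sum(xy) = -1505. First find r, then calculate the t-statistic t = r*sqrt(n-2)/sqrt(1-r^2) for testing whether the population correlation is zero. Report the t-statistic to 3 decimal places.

S_xy = nΣxy − ΣxΣy = 7·(-1505) − 35·(-207) = -10535 − (-7245) = -3290
S_xx = nΣx² − (Σx)² = 7·249 − 35² = 1743 − 1225 = 518
S_yy = nΣy² − (Σy)² = 7·12667 − (-207)² = 88669 − 42849 = 45820
r = S_xy / √(S_xx·S_yy) = -3290 / √(518·45820) = -3290 / √23734760 = -3290 / 4871.8333 = -0.6753
t = r·√(n−2)/√(1−r²) = -0.6753·√5 / √(1−0.456030) = -1.510017 / 0.737543 = -2.047

-2.047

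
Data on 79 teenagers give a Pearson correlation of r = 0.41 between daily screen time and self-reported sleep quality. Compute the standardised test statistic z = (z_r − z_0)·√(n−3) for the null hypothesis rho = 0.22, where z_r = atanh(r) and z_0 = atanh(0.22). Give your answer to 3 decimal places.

1.848

Fisher z: atanh(0.41) = 0.435611, atanh(0.22) = 0.223656
z = (z_r − z_0)·√(n−3) = (0.435611 − 0.223656)·√76 = 0.211955 · 8.717798 = 1.848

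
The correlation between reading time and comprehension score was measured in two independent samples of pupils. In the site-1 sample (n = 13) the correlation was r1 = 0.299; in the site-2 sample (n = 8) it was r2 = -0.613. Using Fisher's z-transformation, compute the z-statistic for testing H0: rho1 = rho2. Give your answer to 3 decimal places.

1.866

Fisher z-transforms: z1 = atanh(0.299) = 0.308421, z2 = atanh(-0.613) = -0.713713; difference d = 1.022134
Var(d) = 1/10 + 1/5 = 0.1000000 + 0.2000000 = 0.3000000
z = d/√Var(d) = 1.022134 / √0.3000000 = 1.022134 / 0.547723 = 1.866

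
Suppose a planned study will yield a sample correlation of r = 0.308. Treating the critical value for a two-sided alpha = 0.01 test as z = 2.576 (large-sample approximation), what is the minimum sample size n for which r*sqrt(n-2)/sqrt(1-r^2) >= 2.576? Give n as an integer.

66

Need r·√(n−2)/√(1−r²) ≥ 2.576
√(n−2) ≥ 2.576·√(1−0.094864) / 0.308 = 2.576·0.951386 / 0.308 = 7.9570
n−2 ≥ 63.3138  ⇒  n ≥ 65.3138
Smallest integer n = 66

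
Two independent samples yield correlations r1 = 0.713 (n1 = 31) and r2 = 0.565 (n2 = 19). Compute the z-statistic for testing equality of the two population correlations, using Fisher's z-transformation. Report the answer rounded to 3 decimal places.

Fisher z-transforms: z1 = atanh(0.713) = 0.893260, z2 = atanh(0.565) = 0.640148; difference d = 0.253112
Var(d) = 1/28 + 1/16 = 0.0357143 + 0.0625000 = 0.0982143
z = d/√Var(d) = 0.253112 / √0.0982143 = 0.253112 / 0.313392 = 0.808

0.808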